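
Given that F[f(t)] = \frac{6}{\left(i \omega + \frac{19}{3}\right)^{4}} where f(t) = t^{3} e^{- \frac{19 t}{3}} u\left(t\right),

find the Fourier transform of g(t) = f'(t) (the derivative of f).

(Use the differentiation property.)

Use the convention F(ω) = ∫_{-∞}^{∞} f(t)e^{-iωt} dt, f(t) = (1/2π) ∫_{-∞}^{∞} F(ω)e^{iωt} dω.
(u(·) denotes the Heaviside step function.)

F[g](ω) = \frac{486 i \omega}{\left(3 i \omega + 19\right)^{4}}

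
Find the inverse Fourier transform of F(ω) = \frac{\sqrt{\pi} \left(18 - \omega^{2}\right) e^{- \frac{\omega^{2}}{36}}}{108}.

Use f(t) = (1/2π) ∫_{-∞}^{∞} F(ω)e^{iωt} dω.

f(t) = 9 t^{2} e^{- 9 t^{2}}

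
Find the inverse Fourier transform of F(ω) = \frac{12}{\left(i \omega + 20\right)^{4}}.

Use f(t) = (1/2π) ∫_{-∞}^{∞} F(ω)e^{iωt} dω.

f(t) = 2 t^{3} e^{- 20 t} u\left(t\right)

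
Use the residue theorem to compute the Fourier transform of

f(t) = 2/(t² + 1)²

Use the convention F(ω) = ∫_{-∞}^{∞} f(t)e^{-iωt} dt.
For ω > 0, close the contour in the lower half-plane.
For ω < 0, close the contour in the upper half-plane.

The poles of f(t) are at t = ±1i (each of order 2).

Let g(z) = f(z)e^{-iωz}; for large |z| the factor e^{-iωz} decays in the lower half-plane when ω > 0 and in the upper half-plane when ω < 0.

Case ω > 0 (lower half-plane, clockwise contour ⇒ F(ω) = -2πi·ΣRes):
  Res_{z = - i} g(z) = \frac{i \left(\omega + 1\right) e^{- \omega}}{2} (pole of order 2)
  F(ω) = -2πi·ΣRes = \pi \left(\omega + 1\right) e^{- \omega}

Case ω < 0 (upper half-plane, counterclockwise contour ⇒ F(ω) = +2πi·ΣRes):
  Res_{z = i} g(z) = \frac{i \left(\omega - 1\right) e^{\omega}}{2} (pole of order 2)
  F(ω) = 2πi·ΣRes = \pi \left(1 - \omega\right) e^{\omega}

Both cases combine into a single formula in |ω|:

F(ω) = \pi \left(\left|{\omega}\right| + 1\right) e^{- \left|{\omega}\right|}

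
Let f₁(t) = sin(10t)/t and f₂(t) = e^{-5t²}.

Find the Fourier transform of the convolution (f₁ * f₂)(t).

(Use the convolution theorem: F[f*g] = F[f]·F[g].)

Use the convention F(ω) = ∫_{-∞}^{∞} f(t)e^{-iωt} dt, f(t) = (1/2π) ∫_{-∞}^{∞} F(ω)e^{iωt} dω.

F[f₁*f₂](ω) = \begin{cases} \frac{\sqrt{5} \pi^{\frac{3}{2}} e^{- \frac{\omega^{2}}{20}}}{5} & \text{for}\: \omega > -10 \wedge \omega < 10 \\0 & \text{otherwise} \end{cases}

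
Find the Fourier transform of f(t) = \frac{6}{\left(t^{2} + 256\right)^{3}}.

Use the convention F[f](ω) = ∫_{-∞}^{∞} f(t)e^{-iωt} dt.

F(ω) = \frac{3 \pi \left(256 \omega^{2} + 48 \left|{\omega}\right| + 3\right) e^{- 16 \left|{\omega}\right|}}{4194304}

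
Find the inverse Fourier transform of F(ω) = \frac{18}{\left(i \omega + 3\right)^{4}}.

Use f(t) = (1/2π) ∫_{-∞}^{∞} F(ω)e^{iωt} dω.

f(t) = 3 t^{3} e^{- 3 t} u\left(t\right)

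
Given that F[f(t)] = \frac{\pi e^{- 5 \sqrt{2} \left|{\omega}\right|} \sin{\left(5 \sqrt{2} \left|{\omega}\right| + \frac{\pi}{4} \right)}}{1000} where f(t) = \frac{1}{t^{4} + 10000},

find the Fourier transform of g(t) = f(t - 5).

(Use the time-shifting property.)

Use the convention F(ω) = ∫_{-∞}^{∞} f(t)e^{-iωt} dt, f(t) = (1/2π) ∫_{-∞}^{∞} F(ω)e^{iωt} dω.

F[g](ω) = \frac{\pi e^{- 5 i \omega - 5 \sqrt{2} \left|{\omega}\right|} \sin{\left(5 \sqrt{2} \left|{\omega}\right| + \frac{\pi}{4} \right)}}{1000}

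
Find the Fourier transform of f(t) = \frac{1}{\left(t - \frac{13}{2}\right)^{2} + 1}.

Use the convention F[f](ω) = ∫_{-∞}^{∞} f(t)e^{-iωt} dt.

F(ω) = \pi e^{- \frac{13 i \omega}{2} - \left|{\omega}\right|}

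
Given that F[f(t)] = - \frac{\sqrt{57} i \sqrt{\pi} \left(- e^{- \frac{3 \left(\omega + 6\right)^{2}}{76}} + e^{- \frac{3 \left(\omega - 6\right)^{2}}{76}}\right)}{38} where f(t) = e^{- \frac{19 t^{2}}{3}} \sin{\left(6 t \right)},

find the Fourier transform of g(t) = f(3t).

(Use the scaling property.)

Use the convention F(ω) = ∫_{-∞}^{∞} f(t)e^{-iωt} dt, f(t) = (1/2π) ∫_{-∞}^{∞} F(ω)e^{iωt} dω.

F[g](ω) = \frac{\sqrt{57} i \sqrt{\pi} \left(1 - e^{\frac{6 \omega}{19}}\right) e^{- \frac{\omega^{2}}{228} - \frac{3 \omega}{19} - \frac{27}{19}}}{114}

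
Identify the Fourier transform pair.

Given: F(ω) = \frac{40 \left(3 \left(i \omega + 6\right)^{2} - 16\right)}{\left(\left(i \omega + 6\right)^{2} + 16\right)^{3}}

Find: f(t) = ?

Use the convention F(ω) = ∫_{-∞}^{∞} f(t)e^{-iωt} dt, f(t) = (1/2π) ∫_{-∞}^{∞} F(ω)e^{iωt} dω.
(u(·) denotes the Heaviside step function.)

f(t) = 5 t^{2} e^{- 6 t} \sin{\left(4 t \right)} u\left(t\right)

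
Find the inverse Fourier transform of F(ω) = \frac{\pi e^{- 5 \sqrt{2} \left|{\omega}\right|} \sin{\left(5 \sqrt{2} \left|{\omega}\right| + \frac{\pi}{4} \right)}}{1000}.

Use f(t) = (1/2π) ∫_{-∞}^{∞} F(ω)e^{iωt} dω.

f(t) = \frac{1}{t^{4} + 10000}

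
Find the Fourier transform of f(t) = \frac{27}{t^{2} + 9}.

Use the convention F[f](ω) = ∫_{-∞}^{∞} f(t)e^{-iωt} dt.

F(ω) = 9 \pi e^{- 3 \left|{\omega}\right|}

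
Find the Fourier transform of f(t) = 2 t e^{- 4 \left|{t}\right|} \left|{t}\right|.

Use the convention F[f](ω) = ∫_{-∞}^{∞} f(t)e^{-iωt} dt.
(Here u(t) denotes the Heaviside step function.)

F(ω) = \frac{8 i \omega \left(\omega^{2} - 48\right)}{\left(\omega^{2} + 16\right)^{3}}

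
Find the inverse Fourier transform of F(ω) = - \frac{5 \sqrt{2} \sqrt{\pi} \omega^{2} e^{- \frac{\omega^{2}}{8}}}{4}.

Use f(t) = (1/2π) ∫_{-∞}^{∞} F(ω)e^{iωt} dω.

f(t) = 5 \left(8 t^{2} - 2\right) e^{- 2 t^{2}}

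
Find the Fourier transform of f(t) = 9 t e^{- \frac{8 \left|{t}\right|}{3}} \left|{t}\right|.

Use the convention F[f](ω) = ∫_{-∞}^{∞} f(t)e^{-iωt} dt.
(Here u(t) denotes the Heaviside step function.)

F(ω) = \frac{8748 i \omega \left(3 \omega^{2} - 64\right)}{\left(9 \omega^{2} + 64\right)^{3}}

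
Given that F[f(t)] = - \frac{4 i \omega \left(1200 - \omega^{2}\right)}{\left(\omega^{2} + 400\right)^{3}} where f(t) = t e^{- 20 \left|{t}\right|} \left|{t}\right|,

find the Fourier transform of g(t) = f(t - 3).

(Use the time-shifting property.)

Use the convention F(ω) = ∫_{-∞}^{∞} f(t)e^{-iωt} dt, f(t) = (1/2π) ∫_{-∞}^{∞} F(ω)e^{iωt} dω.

F[g](ω) = \frac{4 i \omega \left(\omega^{2} - 1200\right) e^{- 3 i \omega}}{\left(\omega^{2} + 400\right)^{3}}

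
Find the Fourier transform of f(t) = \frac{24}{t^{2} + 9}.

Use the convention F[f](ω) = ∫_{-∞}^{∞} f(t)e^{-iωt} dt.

F(ω) = 8 \pi e^{- 3 \left|{\omega}\right|}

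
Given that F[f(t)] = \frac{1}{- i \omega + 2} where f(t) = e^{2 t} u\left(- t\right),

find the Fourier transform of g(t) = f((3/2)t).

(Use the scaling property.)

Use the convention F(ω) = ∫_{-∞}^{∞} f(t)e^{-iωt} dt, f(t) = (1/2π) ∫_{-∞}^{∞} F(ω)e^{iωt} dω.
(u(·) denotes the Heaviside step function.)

F[g](ω) = \frac{i}{\omega + 3 i}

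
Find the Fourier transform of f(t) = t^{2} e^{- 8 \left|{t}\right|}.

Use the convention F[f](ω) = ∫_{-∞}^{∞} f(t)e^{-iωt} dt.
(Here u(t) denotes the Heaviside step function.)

F(ω) = \frac{32 \left(64 - 3 \omega^{2}\right)}{\left(\omega^{2} + 64\right)^{3}}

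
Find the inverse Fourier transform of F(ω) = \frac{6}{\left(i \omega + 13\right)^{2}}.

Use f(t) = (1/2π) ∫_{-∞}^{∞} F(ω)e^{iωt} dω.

f(t) = 6 t e^{- 13 t} u\left(t\right)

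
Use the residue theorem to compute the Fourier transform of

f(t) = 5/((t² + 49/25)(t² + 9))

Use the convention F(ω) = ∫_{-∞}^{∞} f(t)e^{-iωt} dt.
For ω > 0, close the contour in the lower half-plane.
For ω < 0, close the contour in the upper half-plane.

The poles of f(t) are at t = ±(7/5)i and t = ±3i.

Let g(z) = f(z)e^{-iωz}; for large |z| the factor e^{-iωz} decays in the lower half-plane when ω > 0 and in the upper half-plane when ω < 0.

Case ω > 0 (lower half-plane, clockwise contour ⇒ F(ω) = -2πi·ΣRes):
  Res_{z = - \frac{7 i}{5}} g(z) = \frac{625 i e^{- \frac{7 \omega}{5}}}{2464}
  Res_{z = - 3 i} g(z) = - \frac{125 i e^{- 3 \omega}}{1056}
  F(ω) = -2πi·ΣRes = - \frac{125 \pi e^{- 3 \omega}}{528} + \frac{625 \pi e^{- \frac{7 \omega}{5}}}{1232}

Case ω < 0 (upper half-plane, counterclockwise contour ⇒ F(ω) = +2πi·ΣRes):
  Res_{z = \frac{7 i}{5}} g(z) = - \frac{625 i e^{\frac{7 \omega}{5}}}{2464}
  Res_{z = 3 i} g(z) = \frac{125 i e^{3 \omega}}{1056}
  F(ω) = 2πi·ΣRes = \frac{125 \pi \left(15 e^{\frac{7 \omega}{5}} - 7 e^{3 \omega}\right)}{3696}

Both cases combine into a single formula in |ω|:

F(ω) = - \frac{125 \pi e^{- 3 \left|{\omega}\right|}}{528} + \frac{625 \pi e^{- \frac{7 \left|{\omega}\right|}{5}}}{1232}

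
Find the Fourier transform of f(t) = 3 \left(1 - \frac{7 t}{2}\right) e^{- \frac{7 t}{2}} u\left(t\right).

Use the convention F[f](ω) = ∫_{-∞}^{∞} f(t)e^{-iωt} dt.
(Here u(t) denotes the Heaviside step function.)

F(ω) = \frac{12 i \omega}{- 4 \omega^{2} + 28 i \omega + 49}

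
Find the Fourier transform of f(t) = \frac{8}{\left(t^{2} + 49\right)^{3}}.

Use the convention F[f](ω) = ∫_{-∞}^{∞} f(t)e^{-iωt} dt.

F(ω) = \frac{\pi \left(49 \omega^{2} + 21 \left|{\omega}\right| + 3\right) e^{- 7 \left|{\omega}\right|}}{16807}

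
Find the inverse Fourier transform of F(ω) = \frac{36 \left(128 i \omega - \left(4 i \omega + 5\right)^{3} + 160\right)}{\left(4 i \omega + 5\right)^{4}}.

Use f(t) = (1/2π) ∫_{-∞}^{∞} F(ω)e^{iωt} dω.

f(t) = 9 \left(t^{2} - 1\right) e^{- \frac{5 t}{4}} u\left(t\right)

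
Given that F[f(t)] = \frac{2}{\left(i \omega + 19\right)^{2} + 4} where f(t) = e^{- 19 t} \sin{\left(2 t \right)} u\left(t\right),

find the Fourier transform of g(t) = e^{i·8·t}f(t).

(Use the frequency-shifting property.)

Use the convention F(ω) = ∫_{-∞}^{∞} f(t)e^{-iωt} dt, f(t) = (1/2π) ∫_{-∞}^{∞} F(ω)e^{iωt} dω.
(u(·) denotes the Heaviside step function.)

F[g](ω) = \frac{2}{\left(i \left(\omega - 8\right) + 19\right)^{2} + 4}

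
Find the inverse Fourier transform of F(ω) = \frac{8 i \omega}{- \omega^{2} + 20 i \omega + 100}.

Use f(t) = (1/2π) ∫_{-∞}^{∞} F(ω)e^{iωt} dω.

f(t) = 8 \left(1 - 10 t\right) e^{- 10 t} u\left(t\right)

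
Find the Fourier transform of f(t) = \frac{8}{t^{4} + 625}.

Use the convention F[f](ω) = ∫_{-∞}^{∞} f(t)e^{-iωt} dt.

F(ω) = \frac{8 \pi e^{- \frac{5 \sqrt{2} \left|{\omega}\right|}{2}} \sin{\left(\frac{5 \sqrt{2} \left|{\omega}\right|}{2} + \frac{\pi}{4} \right)}}{125}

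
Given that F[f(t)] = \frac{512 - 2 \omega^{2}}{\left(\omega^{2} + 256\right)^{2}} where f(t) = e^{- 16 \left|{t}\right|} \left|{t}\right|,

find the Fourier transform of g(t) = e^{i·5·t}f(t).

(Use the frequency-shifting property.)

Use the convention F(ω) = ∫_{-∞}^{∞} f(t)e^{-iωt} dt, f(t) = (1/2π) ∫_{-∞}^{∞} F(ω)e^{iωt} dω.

F[g](ω) = \frac{2 \left(256 - \left(\omega - 5\right)^{2}\right)}{\left(\left(\omega - 5\right)^{2} + 256\right)^{2}}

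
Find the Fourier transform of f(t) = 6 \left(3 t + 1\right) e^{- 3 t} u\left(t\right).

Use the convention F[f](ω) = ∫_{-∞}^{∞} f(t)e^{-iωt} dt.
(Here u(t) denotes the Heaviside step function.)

F(ω) = \frac{6 \left(- i \omega - 6\right)}{\omega^{2} - 6 i \omega - 9}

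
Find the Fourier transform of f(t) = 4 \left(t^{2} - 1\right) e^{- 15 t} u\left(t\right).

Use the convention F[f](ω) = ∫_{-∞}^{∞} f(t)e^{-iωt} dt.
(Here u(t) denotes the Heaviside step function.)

F(ω) = \frac{4 \left(2 i \omega - \left(i \omega + 15\right)^{3} + 30\right)}{\left(i \omega + 15\right)^{4}}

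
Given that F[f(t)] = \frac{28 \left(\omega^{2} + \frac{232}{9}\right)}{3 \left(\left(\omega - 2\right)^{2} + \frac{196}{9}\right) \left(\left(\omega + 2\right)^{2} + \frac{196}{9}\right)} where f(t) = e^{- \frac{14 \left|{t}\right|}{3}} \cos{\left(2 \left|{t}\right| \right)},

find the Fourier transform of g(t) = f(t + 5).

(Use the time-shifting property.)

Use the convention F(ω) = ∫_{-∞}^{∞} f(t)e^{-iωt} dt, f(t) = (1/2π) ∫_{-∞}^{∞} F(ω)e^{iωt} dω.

F[g](ω) = \frac{\left(756 \omega^{2} + 19488\right) e^{5 i \omega}}{81 \omega^{4} + 2880 \omega^{2} + 53824}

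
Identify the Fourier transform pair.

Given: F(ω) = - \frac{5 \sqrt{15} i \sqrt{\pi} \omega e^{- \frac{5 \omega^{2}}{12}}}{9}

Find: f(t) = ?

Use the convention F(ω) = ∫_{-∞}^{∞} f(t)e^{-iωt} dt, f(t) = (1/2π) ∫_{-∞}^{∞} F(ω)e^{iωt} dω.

f(t) = 2 t e^{- \frac{3 t^{2}}{5}}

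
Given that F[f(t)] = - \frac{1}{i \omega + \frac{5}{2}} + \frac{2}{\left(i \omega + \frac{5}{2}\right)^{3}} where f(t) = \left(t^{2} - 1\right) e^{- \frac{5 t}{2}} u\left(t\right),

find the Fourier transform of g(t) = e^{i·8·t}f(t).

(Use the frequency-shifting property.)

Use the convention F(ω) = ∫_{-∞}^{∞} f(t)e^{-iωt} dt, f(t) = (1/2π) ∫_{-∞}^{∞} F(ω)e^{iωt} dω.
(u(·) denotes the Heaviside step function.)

F[g](ω) = \frac{2 \left(16 i \left(\omega - 8\right) - \left(2 i \left(\omega - 8\right) + 5\right)^{3} + 40\right)}{\left(2 i \left(\omega - 8\right) + 5\right)^{4}}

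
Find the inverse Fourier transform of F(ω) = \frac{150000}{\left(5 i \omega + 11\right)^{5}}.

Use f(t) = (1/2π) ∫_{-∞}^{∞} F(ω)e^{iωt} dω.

f(t) = 2 t^{4} e^{- \frac{11 t}{5}} u\left(t\right)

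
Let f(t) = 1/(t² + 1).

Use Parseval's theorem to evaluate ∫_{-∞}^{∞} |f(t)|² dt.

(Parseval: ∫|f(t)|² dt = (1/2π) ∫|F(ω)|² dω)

∫|f(t)|² dt = \frac{\pi}{2}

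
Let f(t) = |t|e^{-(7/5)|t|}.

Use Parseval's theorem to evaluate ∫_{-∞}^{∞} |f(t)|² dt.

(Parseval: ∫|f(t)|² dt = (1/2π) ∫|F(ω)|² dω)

∫|f(t)|² dt = \frac{125}{686}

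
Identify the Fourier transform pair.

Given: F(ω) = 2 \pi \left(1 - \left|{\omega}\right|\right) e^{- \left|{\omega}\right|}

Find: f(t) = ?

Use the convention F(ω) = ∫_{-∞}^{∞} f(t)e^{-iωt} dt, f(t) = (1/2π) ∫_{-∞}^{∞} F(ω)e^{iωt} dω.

f(t) = \frac{4 t^{2}}{\left(t^{2} + 1\right)^{2}}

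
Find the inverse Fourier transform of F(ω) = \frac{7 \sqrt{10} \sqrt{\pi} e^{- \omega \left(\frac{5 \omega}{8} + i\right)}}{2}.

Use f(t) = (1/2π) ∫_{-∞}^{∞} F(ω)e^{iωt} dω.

f(t) = 7 e^{- \frac{2 \left(t - 1\right)^{2}}{5}}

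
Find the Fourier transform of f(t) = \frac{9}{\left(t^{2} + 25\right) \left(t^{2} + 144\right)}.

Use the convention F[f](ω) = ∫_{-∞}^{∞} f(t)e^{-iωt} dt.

F(ω) = \frac{3 \pi \left(12 e^{7 \left|{\omega}\right|} - 5\right) e^{- 12 \left|{\omega}\right|}}{2380}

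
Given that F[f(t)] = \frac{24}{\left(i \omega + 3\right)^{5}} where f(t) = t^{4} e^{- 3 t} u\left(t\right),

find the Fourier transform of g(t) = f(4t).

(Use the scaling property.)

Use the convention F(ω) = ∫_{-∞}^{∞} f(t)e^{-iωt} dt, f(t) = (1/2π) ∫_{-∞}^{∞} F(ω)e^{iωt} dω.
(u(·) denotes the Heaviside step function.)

F[g](ω) = \frac{6144}{\left(i \omega + 12\right)^{5}}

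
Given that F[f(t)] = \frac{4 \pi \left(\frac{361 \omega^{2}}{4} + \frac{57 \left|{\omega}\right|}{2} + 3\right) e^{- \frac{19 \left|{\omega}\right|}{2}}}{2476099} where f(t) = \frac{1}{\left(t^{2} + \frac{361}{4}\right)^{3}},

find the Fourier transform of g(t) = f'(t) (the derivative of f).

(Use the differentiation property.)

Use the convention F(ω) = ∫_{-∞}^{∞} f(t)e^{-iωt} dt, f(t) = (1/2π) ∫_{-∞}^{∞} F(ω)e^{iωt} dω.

F[g](ω) = \frac{i \pi \omega \left(361 \omega^{2} + 114 \left|{\omega}\right| + 12\right) e^{- \frac{19 \left|{\omega}\right|}{2}}}{2476099}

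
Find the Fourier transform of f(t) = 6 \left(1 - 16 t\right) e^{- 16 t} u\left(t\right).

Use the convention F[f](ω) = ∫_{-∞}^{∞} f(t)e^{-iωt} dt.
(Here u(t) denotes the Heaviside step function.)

F(ω) = \frac{6 i \omega}{- \omega^{2} + 32 i \omega + 256}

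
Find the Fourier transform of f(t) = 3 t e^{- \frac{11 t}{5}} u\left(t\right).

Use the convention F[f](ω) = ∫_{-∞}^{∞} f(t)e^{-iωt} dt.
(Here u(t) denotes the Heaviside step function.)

F(ω) = \frac{75}{\left(5 i \omega + 11\right)^{2}}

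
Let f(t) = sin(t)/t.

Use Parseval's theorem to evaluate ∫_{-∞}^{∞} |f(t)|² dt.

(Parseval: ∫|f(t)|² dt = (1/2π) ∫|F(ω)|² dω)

∫|f(t)|² dt = \pi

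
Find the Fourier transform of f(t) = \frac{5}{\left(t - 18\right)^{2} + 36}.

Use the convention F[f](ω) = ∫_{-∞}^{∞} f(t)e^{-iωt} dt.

F(ω) = \frac{5 \pi e^{- 18 i \omega - 6 \left|{\omega}\right|}}{6}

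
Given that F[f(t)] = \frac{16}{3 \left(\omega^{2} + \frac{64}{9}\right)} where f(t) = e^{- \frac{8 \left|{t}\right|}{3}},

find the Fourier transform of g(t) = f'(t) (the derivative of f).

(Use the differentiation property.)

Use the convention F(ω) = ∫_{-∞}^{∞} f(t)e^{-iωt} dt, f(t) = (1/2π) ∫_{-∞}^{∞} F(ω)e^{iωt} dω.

F[g](ω) = \frac{48 i \omega}{9 \omega^{2} + 64}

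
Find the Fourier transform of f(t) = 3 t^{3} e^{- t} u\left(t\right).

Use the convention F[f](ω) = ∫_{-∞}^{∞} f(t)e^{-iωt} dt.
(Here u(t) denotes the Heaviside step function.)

F(ω) = \frac{18}{\left(i \omega + 1\right)^{4}}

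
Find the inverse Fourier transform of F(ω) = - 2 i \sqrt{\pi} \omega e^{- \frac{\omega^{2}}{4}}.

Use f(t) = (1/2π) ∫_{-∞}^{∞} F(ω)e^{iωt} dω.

f(t) = 4 t e^{- t^{2}}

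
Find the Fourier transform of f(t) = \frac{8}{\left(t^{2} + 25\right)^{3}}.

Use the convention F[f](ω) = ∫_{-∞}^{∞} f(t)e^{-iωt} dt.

F(ω) = \frac{\pi \left(25 \omega^{2} + 15 \left|{\omega}\right| + 3\right) e^{- 5 \left|{\omega}\right|}}{3125}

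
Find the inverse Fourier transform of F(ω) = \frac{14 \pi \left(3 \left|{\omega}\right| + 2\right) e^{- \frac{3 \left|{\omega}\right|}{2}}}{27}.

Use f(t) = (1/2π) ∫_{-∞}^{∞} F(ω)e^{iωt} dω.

f(t) = \frac{7}{\left(t^{2} + \frac{9}{4}\right)^{2}}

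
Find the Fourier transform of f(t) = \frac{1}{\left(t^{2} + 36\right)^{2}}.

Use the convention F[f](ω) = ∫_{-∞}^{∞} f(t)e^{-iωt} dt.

F(ω) = \frac{\pi \left(6 \left|{\omega}\right| + 1\right) e^{- 6 \left|{\omega}\right|}}{432}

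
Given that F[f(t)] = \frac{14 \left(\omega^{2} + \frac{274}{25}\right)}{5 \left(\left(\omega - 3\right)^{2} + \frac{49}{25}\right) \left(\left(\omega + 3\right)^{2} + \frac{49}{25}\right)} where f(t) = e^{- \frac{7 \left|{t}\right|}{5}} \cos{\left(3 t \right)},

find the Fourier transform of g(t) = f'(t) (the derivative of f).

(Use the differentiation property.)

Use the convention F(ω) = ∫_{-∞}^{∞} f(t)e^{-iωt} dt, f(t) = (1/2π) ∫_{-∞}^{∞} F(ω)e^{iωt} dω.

F[g](ω) = \frac{70 i \omega \left(25 \omega^{2} + 274\right)}{625 \omega^{4} - 8800 \omega^{2} + 75076}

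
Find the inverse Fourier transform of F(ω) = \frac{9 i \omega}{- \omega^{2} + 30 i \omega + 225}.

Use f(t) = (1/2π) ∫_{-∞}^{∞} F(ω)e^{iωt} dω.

f(t) = 9 \left(1 - 15 t\right) e^{- 15 t} u\left(t\right)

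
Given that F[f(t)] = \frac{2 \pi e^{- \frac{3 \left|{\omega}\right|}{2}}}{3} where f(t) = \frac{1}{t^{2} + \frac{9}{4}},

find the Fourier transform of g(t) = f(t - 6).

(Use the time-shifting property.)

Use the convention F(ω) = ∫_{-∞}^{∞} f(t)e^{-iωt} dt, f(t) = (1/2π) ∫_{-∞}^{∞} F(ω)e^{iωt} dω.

F[g](ω) = \frac{2 \pi e^{- 6 i \omega - \frac{3 \left|{\omega}\right|}{2}}}{3}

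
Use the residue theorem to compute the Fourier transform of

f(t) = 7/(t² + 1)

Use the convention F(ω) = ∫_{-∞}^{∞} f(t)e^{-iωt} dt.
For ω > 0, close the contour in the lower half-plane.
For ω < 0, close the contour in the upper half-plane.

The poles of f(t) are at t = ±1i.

Let g(z) = f(z)e^{-iωz}; for large |z| the factor e^{-iωz} decays in the lower half-plane when ω > 0 and in the upper half-plane when ω < 0.

Case ω > 0 (lower half-plane, clockwise contour ⇒ F(ω) = -2πi·ΣRes):
  Res_{z = - i} g(z) = \frac{7 i e^{- \omega}}{2}
  F(ω) = -2πi·ΣRes = 7 \pi e^{- \omega}

Case ω < 0 (upper half-plane, counterclockwise contour ⇒ F(ω) = +2πi·ΣRes):
  Res_{z = i} g(z) = - \frac{7 i e^{\omega}}{2}
  F(ω) = 2πi·ΣRes = 7 \pi e^{\omega}

Both cases combine into a single formula in |ω|:

F(ω) = 7 \pi e^{- \left|{\omega}\right|}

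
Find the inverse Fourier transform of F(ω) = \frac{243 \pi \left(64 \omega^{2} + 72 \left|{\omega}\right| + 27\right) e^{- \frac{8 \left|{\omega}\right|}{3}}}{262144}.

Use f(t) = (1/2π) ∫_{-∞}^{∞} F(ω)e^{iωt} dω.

f(t) = \frac{9}{\left(t^{2} + \frac{64}{9}\right)^{3}}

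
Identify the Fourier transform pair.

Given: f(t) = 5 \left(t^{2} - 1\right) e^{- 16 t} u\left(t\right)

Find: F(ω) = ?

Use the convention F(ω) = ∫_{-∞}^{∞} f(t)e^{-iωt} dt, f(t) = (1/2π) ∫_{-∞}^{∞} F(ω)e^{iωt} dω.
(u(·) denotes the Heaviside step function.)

F(ω) = \frac{5 \left(2 i \omega - \left(i \omega + 16\right)^{3} + 32\right)}{\left(i \omega + 16\right)^{4}}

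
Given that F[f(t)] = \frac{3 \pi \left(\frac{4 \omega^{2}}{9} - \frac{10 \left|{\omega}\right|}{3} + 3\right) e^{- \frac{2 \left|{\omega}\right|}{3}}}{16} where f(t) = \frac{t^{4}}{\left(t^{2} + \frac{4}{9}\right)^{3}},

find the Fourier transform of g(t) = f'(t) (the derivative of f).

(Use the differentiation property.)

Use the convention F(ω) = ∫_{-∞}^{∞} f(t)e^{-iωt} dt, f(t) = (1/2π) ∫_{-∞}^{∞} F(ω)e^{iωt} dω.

F[g](ω) = \frac{i \pi \omega \left(4 \omega^{2} - 30 \left|{\omega}\right| + 27\right) e^{- \frac{2 \left|{\omega}\right|}{3}}}{48}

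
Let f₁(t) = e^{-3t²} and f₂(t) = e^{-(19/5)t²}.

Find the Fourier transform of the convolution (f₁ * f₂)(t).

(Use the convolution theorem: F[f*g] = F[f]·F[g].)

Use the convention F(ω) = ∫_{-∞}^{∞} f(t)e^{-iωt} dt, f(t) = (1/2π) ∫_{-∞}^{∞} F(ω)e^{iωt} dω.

F[f₁*f₂](ω) = \frac{\sqrt{285} \pi e^{- \frac{17 \omega^{2}}{114}}}{57}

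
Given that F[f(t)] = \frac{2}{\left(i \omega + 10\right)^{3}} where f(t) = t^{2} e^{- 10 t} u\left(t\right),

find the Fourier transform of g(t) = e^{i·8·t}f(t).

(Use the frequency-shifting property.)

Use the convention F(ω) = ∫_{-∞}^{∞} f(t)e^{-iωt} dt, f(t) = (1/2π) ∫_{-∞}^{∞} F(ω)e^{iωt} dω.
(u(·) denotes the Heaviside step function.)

F[g](ω) = \frac{2}{\left(i \left(\omega - 8\right) + 10\right)^{3}}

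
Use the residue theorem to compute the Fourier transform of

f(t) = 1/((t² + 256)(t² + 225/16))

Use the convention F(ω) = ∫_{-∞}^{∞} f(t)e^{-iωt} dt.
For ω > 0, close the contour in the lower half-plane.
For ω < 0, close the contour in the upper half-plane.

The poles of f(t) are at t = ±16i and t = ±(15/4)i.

Let g(z) = f(z)e^{-iωz}; for large |z| the factor e^{-iωz} decays in the lower half-plane when ω > 0 and in the upper half-plane when ω < 0.

Case ω > 0 (lower half-plane, clockwise contour ⇒ F(ω) = -2πi·ΣRes):
  Res_{z = - 16 i} g(z) = - \frac{i e^{- 16 \omega}}{7742}
  Res_{z = - \frac{15 i}{4}} g(z) = \frac{32 i e^{- \frac{15 \omega}{4}}}{58065}
  F(ω) = -2πi·ΣRes = - \frac{\pi e^{- 16 \omega}}{3871} + \frac{64 \pi e^{- \frac{15 \omega}{4}}}{58065}

Case ω < 0 (upper half-plane, counterclockwise contour ⇒ F(ω) = +2πi·ΣRes):
  Res_{z = 16 i} g(z) = \frac{i e^{16 \omega}}{7742}
  Res_{z = \frac{15 i}{4}} g(z) = - \frac{32 i e^{\frac{15 \omega}{4}}}{58065}
  F(ω) = 2πi·ΣRes = \frac{\pi \left(64 e^{\frac{15 \omega}{4}} - 15 e^{16 \omega}\right)}{58065}

Both cases combine into a single formula in |ω|:

F(ω) = - \frac{\pi e^{- 16 \left|{\omega}\right|}}{3871} + \frac{64 \pi e^{- \frac{15 \left|{\omega}\right|}{4}}}{58065}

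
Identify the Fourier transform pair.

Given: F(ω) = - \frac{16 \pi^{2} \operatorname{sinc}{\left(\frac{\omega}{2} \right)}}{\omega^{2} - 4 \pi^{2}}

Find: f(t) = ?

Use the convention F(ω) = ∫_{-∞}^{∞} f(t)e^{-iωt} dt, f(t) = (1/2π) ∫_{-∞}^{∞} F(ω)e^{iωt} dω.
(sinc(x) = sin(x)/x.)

f(t) = 8 \left(\begin{cases} \cos^{2}{\left(\pi t \right)} & \text{for}\: \left|{t}\right| < \frac{1}{2} \\0 & \text{otherwise} \end{cases}\right)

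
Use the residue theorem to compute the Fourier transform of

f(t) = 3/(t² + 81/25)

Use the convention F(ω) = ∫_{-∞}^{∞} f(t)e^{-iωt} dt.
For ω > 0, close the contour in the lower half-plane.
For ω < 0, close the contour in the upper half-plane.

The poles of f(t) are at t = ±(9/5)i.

Let g(z) = f(z)e^{-iωz}; for large |z| the factor e^{-iωz} decays in the lower half-plane when ω > 0 and in the upper half-plane when ω < 0.

Case ω > 0 (lower half-plane, clockwise contour ⇒ F(ω) = -2πi·ΣRes):
  Res_{z = - \frac{9 i}{5}} g(z) = \frac{5 i e^{- \frac{9 \omega}{5}}}{6}
  F(ω) = -2πi·ΣRes = \frac{5 \pi e^{- \frac{9 \omega}{5}}}{3}

Case ω < 0 (upper half-plane, counterclockwise contour ⇒ F(ω) = +2πi·ΣRes):
  Res_{z = \frac{9 i}{5}} g(z) = - \frac{5 i e^{\frac{9 \omega}{5}}}{6}
  F(ω) = 2πi·ΣRes = \frac{5 \pi e^{\frac{9 \omega}{5}}}{3}

Both cases combine into a single formula in |ω|:

F(ω) = \frac{5 \pi e^{- \frac{9 \left|{\omega}\right|}{5}}}{3}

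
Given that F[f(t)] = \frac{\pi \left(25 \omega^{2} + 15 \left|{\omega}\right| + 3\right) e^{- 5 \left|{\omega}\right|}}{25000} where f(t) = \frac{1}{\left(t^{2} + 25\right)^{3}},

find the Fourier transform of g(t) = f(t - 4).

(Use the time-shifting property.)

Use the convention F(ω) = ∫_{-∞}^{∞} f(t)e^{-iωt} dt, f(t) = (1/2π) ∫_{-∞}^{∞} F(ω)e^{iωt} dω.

F[g](ω) = \frac{\pi \left(25 \omega^{2} + 15 \left|{\omega}\right| + 3\right) e^{- 4 i \omega - 5 \left|{\omega}\right|}}{25000}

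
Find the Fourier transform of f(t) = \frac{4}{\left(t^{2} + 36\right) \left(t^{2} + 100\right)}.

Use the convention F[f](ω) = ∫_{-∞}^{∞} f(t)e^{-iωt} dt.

F(ω) = \frac{\pi \left(5 e^{4 \left|{\omega}\right|} - 3\right) e^{- 10 \left|{\omega}\right|}}{480}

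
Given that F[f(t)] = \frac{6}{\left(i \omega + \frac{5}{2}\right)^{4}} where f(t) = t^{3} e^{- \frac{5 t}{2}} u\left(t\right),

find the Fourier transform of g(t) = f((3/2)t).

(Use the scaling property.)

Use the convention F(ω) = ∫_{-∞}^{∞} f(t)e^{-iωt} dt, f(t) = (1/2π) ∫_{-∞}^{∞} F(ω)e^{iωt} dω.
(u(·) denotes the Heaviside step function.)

F[g](ω) = \frac{5184}{\left(4 i \omega + 15\right)^{4}}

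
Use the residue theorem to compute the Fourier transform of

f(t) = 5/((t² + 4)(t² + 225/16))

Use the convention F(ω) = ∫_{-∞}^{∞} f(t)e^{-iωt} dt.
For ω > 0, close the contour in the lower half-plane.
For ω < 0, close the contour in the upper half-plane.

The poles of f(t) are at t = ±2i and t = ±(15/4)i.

Let g(z) = f(z)e^{-iωz}; for large |z| the factor e^{-iωz} decays in the lower half-plane when ω > 0 and in the upper half-plane when ω < 0.

Case ω > 0 (lower half-plane, clockwise contour ⇒ F(ω) = -2πi·ΣRes):
  Res_{z = - 2 i} g(z) = \frac{20 i e^{- 2 \omega}}{161}
  Res_{z = - \frac{15 i}{4}} g(z) = - \frac{32 i e^{- \frac{15 \omega}{4}}}{483}
  F(ω) = -2πi·ΣRes = \frac{40 \pi e^{- 2 \omega}}{161} - \frac{64 \pi e^{- \frac{15 \omega}{4}}}{483}

Case ω < 0 (upper half-plane, counterclockwise contour ⇒ F(ω) = +2πi·ΣRes):
  Res_{z = 2 i} g(z) = - \frac{20 i e^{2 \omega}}{161}
  Res_{z = \frac{15 i}{4}} g(z) = \frac{32 i e^{\frac{15 \omega}{4}}}{483}
  F(ω) = 2πi·ΣRes = \frac{8 \pi \left(- 8 e^{\frac{15 \omega}{4}} + 15 e^{2 \omega}\right)}{483}

Both cases combine into a single formula in |ω|:

F(ω) = \frac{40 \pi e^{- 2 \left|{\omega}\right|}}{161} - \frac{64 \pi e^{- \frac{15 \left|{\omega}\right|}{4}}}{483}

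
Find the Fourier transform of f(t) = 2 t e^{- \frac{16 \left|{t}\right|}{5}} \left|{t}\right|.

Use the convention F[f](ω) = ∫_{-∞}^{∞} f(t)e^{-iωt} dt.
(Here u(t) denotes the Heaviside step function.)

F(ω) = \frac{5000 i \omega \left(25 \omega^{2} - 768\right)}{\left(25 \omega^{2} + 256\right)^{3}}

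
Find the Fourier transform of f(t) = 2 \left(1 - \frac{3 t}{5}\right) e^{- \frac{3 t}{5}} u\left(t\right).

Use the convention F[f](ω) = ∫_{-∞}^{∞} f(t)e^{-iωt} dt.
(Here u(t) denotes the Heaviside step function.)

F(ω) = \frac{50 i \omega}{- 25 \omega^{2} + 30 i \omega + 9}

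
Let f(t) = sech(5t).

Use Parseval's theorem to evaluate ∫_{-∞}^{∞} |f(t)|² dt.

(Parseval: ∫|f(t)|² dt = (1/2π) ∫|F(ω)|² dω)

∫|f(t)|² dt = \frac{2}{5}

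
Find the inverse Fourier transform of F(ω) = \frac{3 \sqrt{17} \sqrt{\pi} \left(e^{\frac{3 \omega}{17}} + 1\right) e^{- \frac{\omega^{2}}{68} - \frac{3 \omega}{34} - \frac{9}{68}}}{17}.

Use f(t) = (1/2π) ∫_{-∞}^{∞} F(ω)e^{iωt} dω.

f(t) = 6 e^{- 17 t^{2}} \cos{\left(3 t \right)}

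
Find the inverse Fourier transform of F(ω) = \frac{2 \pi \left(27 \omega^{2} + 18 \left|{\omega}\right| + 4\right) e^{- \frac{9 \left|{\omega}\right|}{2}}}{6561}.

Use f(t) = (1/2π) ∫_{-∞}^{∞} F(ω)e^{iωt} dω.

f(t) = \frac{6}{\left(t^{2} + \frac{81}{4}\right)^{3}}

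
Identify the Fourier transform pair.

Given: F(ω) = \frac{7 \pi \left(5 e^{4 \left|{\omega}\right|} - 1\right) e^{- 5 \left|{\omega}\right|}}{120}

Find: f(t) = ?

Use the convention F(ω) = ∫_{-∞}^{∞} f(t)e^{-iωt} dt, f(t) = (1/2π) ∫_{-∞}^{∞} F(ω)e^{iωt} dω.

f(t) = \frac{7}{\left(t^{2} + 1\right) \left(t^{2} + 25\right)}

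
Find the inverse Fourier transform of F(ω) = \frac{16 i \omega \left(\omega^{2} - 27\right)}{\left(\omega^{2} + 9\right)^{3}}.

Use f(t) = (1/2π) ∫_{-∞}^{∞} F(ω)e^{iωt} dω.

f(t) = 4 t e^{- 3 \left|{t}\right|} \left|{t}\right|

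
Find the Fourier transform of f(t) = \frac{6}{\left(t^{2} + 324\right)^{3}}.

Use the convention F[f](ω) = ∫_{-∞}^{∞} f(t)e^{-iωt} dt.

F(ω) = \frac{\pi \left(108 \omega^{2} + 18 \left|{\omega}\right| + 1\right) e^{- 18 \left|{\omega}\right|}}{839808}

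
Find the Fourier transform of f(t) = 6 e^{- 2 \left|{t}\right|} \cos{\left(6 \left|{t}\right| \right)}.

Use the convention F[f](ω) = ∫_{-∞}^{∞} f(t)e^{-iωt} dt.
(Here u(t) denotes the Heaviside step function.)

F(ω) = \frac{24 \left(\omega^{2} + 40\right)}{\omega^{4} - 64 \omega^{2} + 1600}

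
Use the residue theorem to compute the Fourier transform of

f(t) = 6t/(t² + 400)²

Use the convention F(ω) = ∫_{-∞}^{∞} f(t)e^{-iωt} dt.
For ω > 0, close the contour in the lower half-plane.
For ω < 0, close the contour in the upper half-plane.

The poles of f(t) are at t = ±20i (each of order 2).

Let g(z) = f(z)e^{-iωz}; for large |z| the factor e^{-iωz} decays in the lower half-plane when ω > 0 and in the upper half-plane when ω < 0.

Case ω > 0 (lower half-plane, clockwise contour ⇒ F(ω) = -2πi·ΣRes):
  Res_{z = - 20 i} g(z) = \frac{3 \omega e^{- 20 \omega}}{40} (pole of order 2)
  F(ω) = -2πi·ΣRes = - \frac{3 i \pi \omega e^{- 20 \omega}}{20}

Case ω < 0 (upper half-plane, counterclockwise contour ⇒ F(ω) = +2πi·ΣRes):
  Res_{z = 20 i} g(z) = - \frac{3 \omega e^{20 \omega}}{40} (pole of order 2)
  F(ω) = 2πi·ΣRes = - \frac{3 i \pi \omega e^{20 \omega}}{20}

Both cases combine into a single formula in |ω|:

F(ω) = - \frac{3 i \pi \omega e^{- 20 \left|{\omega}\right|}}{20}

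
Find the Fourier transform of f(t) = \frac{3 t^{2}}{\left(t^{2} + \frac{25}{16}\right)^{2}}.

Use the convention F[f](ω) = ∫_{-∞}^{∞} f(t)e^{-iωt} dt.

F(ω) = \frac{3 \pi \left(4 - 5 \left|{\omega}\right|\right) e^{- \frac{5 \left|{\omega}\right|}{4}}}{10}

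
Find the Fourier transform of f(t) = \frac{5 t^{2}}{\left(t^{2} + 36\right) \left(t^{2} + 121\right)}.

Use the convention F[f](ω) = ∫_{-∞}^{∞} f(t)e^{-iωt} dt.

F(ω) = \frac{\pi \left(11 - 6 e^{5 \left|{\omega}\right|}\right) e^{- 11 \left|{\omega}\right|}}{17}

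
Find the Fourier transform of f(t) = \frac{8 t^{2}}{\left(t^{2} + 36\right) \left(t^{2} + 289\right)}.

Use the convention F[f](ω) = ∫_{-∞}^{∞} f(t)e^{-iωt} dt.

F(ω) = \frac{8 \pi \left(17 - 6 e^{11 \left|{\omega}\right|}\right) e^{- 17 \left|{\omega}\right|}}{253}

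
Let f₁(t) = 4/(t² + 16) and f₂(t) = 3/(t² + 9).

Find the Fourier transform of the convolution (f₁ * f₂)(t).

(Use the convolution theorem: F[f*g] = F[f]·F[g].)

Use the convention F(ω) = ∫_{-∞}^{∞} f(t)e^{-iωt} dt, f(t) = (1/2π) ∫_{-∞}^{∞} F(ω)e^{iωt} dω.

F[f₁*f₂](ω) = \pi^{2} e^{- 7 \left|{\omega}\right|}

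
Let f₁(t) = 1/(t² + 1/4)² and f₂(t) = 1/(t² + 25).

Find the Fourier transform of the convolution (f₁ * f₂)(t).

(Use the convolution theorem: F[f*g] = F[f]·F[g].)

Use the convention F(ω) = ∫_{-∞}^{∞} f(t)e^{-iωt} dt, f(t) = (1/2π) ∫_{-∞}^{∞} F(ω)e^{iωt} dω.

F[f₁*f₂](ω) = \frac{2 \pi^{2} \left(\left|{\omega}\right| + 2\right) e^{- \frac{11 \left|{\omega}\right|}{2}}}{5}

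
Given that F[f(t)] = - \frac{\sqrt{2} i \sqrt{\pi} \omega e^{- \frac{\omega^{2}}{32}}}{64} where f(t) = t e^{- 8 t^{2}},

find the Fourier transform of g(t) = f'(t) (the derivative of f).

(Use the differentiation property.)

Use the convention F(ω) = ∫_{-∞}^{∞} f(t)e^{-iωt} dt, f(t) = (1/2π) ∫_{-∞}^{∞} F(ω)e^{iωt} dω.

F[g](ω) = \frac{\sqrt{2} \sqrt{\pi} \omega^{2} e^{- \frac{\omega^{2}}{32}}}{64}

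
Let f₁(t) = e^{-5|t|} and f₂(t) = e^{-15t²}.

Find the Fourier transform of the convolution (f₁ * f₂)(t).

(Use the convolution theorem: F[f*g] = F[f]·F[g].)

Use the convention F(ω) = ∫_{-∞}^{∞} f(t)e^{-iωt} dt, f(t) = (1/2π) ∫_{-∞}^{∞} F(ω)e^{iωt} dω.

F[f₁*f₂](ω) = \frac{2 \sqrt{15} \sqrt{\pi} e^{- \frac{\omega^{2}}{60}}}{3 \left(\omega^{2} + 25\right)}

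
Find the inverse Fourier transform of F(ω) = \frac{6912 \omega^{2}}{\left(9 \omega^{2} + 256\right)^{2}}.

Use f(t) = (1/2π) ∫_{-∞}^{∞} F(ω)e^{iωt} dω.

f(t) = 4 \left(1 - \frac{16 \left|{t}\right|}{3}\right) e^{- \frac{16 \left|{t}\right|}{3}}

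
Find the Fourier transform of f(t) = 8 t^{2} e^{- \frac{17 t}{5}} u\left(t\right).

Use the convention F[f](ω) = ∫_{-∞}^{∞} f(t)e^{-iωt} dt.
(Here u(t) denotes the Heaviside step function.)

F(ω) = \frac{2000}{\left(5 i \omega + 17\right)^{3}}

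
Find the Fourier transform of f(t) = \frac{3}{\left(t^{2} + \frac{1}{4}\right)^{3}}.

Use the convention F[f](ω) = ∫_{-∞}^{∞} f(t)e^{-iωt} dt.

F(ω) = 3 \pi \left(\omega^{2} + 6 \left|{\omega}\right| + 12\right) e^{- \frac{\left|{\omega}\right|}{2}}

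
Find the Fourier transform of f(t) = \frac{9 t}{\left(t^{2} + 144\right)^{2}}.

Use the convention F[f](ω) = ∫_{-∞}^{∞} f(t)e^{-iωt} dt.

F(ω) = - \frac{3 i \pi \omega e^{- 12 \left|{\omega}\right|}}{8}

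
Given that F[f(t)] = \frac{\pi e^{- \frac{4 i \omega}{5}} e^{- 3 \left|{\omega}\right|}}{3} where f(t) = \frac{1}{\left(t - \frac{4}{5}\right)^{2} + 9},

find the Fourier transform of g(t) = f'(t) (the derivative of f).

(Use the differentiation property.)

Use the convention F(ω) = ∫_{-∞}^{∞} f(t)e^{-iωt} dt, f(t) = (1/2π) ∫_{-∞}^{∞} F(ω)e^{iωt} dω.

F[g](ω) = \frac{i \pi \omega e^{- \frac{4 i \omega}{5} - 3 \left|{\omega}\right|}}{3}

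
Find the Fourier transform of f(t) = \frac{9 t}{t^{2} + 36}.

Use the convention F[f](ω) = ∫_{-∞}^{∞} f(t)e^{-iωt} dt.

F(ω) = - 9 i \pi e^{- 6 \left|{\omega}\right|} \operatorname{sign}{\left(\omega \right)}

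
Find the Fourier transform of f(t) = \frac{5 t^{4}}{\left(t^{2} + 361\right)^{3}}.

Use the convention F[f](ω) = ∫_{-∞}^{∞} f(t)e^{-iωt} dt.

F(ω) = \frac{5 \pi \left(361 \omega^{2} - 95 \left|{\omega}\right| + 3\right) e^{- 19 \left|{\omega}\right|}}{152}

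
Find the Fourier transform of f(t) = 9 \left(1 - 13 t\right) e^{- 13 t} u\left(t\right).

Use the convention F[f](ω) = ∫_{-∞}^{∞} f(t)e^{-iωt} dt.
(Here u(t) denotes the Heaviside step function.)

F(ω) = \frac{9 i \omega}{- \omega^{2} + 26 i \omega + 169}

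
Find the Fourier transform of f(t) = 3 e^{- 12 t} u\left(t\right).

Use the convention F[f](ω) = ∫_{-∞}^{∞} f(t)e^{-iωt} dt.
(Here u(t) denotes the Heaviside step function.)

F(ω) = \frac{3}{i \omega + 12}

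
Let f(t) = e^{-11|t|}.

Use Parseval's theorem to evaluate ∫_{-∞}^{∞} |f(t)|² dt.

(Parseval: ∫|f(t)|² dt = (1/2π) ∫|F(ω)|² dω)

∫|f(t)|² dt = \frac{1}{11}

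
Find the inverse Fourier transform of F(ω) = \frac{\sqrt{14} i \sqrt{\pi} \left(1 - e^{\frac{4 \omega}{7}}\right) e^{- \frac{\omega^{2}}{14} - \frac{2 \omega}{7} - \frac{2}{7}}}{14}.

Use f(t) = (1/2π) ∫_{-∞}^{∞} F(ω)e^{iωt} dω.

f(t) = e^{- \frac{7 t^{2}}{2}} \sin{\left(2 t \right)}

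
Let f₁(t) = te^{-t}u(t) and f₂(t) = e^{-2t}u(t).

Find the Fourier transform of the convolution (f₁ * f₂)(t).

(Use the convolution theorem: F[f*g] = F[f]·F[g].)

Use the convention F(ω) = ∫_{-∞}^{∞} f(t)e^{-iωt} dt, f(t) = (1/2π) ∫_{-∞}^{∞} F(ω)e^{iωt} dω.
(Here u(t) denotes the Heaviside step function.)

F[f₁*f₂](ω) = \frac{1}{\left(i \omega + 1\right)^{2} \left(i \omega + 2\right)}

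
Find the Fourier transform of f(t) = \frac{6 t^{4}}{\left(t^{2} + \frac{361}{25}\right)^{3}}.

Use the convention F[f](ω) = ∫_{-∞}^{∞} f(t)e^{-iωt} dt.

F(ω) = \frac{3 \pi \left(361 \omega^{2} - 475 \left|{\omega}\right| + 75\right) e^{- \frac{19 \left|{\omega}\right|}{5}}}{380}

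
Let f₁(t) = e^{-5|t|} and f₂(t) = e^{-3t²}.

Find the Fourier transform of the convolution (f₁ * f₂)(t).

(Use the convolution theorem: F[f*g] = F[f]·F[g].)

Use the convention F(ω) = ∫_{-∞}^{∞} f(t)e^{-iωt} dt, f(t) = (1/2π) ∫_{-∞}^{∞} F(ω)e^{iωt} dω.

F[f₁*f₂](ω) = \frac{10 \sqrt{3} \sqrt{\pi} e^{- \frac{\omega^{2}}{12}}}{3 \left(\omega^{2} + 25\right)}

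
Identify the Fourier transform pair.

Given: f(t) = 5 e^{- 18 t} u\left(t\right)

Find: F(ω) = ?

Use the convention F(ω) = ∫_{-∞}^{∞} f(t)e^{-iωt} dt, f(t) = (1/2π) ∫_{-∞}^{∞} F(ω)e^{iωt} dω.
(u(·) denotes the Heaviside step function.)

F(ω) = \frac{5}{i \omega + 18}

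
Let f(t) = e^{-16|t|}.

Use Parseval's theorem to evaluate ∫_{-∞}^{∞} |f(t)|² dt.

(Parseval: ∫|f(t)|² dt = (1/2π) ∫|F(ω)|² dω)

∫|f(t)|² dt = \frac{1}{16}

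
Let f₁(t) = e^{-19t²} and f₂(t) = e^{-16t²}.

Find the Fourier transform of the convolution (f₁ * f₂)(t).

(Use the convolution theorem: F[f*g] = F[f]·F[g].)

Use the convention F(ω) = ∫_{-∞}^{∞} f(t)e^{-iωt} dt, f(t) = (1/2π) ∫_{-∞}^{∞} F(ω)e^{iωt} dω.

F[f₁*f₂](ω) = \frac{\sqrt{19} \pi e^{- \frac{35 \omega^{2}}{1216}}}{76}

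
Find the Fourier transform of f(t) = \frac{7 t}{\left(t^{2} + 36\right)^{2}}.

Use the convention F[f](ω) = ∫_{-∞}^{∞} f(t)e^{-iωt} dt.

F(ω) = - \frac{7 i \pi \omega e^{- 6 \left|{\omega}\right|}}{12}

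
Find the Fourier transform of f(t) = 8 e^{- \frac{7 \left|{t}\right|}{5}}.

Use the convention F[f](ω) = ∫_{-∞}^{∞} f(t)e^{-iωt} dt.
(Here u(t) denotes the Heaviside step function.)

F(ω) = \frac{560}{25 \omega^{2} + 49}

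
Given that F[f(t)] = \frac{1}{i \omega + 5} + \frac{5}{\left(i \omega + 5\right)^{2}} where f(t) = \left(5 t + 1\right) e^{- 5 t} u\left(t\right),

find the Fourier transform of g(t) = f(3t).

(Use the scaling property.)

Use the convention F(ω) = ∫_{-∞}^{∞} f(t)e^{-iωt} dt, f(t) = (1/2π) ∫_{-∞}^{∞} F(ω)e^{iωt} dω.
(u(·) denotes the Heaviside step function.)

F[g](ω) = \frac{- i \omega - 30}{\omega^{2} - 30 i \omega - 225}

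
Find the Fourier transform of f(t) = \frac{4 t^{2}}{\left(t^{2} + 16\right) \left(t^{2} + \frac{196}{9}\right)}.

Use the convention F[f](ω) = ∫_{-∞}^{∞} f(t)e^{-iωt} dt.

F(ω) = - \frac{36 \pi e^{- 4 \left|{\omega}\right|}}{13} + \frac{42 \pi e^{- \frac{14 \left|{\omega}\right|}{3}}}{13}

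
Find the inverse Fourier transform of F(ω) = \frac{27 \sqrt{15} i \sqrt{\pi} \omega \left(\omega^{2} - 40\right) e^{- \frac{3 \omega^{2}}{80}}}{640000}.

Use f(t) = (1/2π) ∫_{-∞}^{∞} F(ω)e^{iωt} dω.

f(t) = t^{3} e^{- \frac{20 t^{2}}{3}}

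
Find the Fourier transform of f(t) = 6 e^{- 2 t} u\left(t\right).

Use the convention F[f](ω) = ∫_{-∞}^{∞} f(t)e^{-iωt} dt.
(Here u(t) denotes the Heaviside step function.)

F(ω) = \frac{6}{i \omega + 2}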